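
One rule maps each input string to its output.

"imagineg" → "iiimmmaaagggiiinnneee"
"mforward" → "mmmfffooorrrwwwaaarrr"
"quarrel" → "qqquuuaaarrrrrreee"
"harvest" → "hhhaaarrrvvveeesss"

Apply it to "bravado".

bbbrrraaavvvaaaddd

The transformation: delete the last character, then repeat every character 3 times.
On "bravado": the first step gives "bravad", and the second then gives "bbbrrraaavvvaaaddd".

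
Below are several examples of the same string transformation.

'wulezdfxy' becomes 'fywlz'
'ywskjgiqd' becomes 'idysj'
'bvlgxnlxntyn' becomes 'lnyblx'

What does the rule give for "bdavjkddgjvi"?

dgvbaj

The pattern: keep every other character starting from the first (positions 1st, 3rd, 5th, ...), then move the first 3 characters to the end (rotate left by 3).
Starting from "bdavjkddgjvi": after the first operation, "bajdgv"; after the second, "dgvbaj".
(Check on "wulezdfxy": → "wlzfy" → "fywlz" ✓)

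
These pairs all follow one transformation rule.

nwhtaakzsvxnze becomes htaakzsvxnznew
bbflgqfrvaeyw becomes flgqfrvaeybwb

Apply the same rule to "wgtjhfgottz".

tjhfgottwzg

In each case the input is transformed by: swap the first and last characters, then move the first 2 characters to the end (rotate left by 2).
On "wgtjhfgottz" that produces "tjhfgottwzg".
(Check on "nwhtaakzsvxnze": → "ewhtaakzsvxnzn" → "htaakzsvxnznew" ✓)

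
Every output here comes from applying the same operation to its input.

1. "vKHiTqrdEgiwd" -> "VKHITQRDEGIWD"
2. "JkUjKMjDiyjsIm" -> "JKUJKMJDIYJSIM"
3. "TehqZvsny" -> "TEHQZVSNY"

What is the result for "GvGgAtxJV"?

GVGGATXJV

Each output is the input with this applied: convert every letter to uppercase.
Doing the same to "GvGgAtxJV": "GVGGATXJV".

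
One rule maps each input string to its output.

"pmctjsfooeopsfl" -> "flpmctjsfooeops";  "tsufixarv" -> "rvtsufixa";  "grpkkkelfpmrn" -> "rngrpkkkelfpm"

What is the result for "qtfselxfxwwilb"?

lbqtfselxfxwwi

The rule is to move the last 2 characters to the front (rotate right by 2).
"qtfselxfxwwilb" → "lbqtfselxfxwwi".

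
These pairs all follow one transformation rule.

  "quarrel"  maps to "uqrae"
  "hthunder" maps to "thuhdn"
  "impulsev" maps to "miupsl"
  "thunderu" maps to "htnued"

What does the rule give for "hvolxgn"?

vhlog

The transformation: swap each adjacent pair of characters (1↔2, 3↔4, ...), then delete the last 2 characters.
"hvolxgn" → "vhlogxn" → "vhlog".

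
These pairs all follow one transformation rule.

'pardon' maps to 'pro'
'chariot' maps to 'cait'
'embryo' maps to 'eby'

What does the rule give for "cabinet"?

The transformation: keep every other character starting from the first (positions 1st, 3rd, 5th, ...).
On "cabinet" that produces "cbnt".

cbnt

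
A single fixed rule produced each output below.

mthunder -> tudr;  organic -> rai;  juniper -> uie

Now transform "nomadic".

oai

What's happening: keep every other character starting from the second (positions 2nd, 4th, 6th, ...).
Doing the same to "nomadic": "oai".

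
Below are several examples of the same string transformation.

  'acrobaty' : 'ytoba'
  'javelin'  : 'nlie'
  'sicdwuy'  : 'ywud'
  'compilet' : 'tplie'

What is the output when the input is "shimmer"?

Looking at the pairs, the operation is to delete the first 3 characters, then sort the characters into reverse alphabetical order.
For "shimmer", step one produces "mmer"; step two turns that into "rmme".
(Check on "acrobaty": → "obaty" → "ytoba" ✓)

rmme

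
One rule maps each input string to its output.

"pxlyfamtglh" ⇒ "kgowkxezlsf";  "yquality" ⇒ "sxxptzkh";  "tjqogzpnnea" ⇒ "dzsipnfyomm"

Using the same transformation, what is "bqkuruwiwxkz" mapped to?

What's happening: move the last 2 characters to the front (rotate right by 2), then shift every letter 1 place backward in the alphabet (wrapping around).
Working it through for "bqkuruwiwxkz": intermediate "kzbqkuruwiwx", final "jyapjtqtvhvw".

jyapjtqtvhvw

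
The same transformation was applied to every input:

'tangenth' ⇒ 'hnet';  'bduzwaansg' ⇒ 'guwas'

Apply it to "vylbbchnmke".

elbhmv

The rule is to swap the first and last characters, then keep every other character starting from the first (positions 1st, 3rd, 5th, ...).
"vylbbchnmke" → "eylbbchnmkv" → "elbhmv".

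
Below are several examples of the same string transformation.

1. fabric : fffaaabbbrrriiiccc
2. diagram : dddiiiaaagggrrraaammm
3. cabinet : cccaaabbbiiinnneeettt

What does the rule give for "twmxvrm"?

tttwwwmmmxxxvvvrrrmmm

The rule is to repeat every character 3 times.
So "twmxvrm" becomes "tttwwwmmmxxxvvvrrrmmm".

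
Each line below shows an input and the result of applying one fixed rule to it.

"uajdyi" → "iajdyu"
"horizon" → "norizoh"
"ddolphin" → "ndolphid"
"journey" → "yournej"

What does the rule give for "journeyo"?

Looking at the pairs, the operation is to swap the first and last characters.
For "journeyo" the result is "oourneyj".

oourneyj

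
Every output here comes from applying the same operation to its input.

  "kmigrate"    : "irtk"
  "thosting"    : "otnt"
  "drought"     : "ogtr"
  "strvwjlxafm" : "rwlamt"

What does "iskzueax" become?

kuai

The transformation: move the first 2 characters to the end (rotate left by 2), then keep every other character starting from the first (positions 1st, 3rd, 5th, ...).
On "iskzueax": the first step gives "kzueaxis", and the second then gives "kuai".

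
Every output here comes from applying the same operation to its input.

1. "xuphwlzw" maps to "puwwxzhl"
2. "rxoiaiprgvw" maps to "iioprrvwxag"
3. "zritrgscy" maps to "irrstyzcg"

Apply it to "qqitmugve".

imqqtuveg

Looking at the pairs, the operation is to sort the characters into alphabetical order, then move the first 2 characters to the end (rotate left by 2).
On "qqitmugve" that produces "imqqtuveg".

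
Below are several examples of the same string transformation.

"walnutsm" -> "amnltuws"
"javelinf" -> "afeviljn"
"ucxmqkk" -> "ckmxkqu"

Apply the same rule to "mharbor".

hrraobm

The transformation: swap the first and last characters, then swap each adjacent pair of characters (1↔2, 3↔4, ...).
Starting from "mharbor": after the first operation, "rharbom"; after the second, "hrraobm".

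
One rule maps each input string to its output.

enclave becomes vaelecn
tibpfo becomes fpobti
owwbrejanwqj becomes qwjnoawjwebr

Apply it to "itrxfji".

jfixirt

What's happening: move the last 2 characters to the front (rotate right by 2), then take characters alternately from the front and the back (1st, last, 2nd, 2nd-last, ...).
So "itrxfji" becomes "jfixirt".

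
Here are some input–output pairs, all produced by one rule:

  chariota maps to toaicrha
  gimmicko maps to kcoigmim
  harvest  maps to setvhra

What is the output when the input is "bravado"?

Rule — move the last 2 characters to the front (rotate right by 2), then take characters alternately from the front and the back (1st, last, 2nd, 2nd-last, ...).
"bravado" → "dobrava" → "daovbar".

daovbar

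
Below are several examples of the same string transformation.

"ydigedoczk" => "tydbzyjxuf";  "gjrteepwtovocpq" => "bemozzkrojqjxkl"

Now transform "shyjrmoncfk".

The rule is to shift every letter 5 places backward in the alphabet (wrapping around).
"shyjrmoncfk" → "nctemhjixaf".

nctemhjixaf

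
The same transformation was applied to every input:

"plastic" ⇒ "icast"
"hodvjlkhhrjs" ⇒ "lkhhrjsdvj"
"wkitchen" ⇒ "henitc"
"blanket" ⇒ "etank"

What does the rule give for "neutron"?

onutr

The pattern: delete the first 2 characters, then move the first 3 characters to the end (rotate left by 3).
For "neutron", step one produces "utron"; step two turns that into "onutr".
(Check on "plastic": → "astic" → "icast" ✓)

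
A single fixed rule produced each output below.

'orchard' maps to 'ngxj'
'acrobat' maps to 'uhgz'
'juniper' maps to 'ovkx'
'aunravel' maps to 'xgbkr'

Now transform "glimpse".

The pattern: shift every letter 6 places forward in the alphabet (wrapping around), then delete the first 3 characters.
Applying both steps to "glimpse": "mrosvyk", then "svyk".

svyk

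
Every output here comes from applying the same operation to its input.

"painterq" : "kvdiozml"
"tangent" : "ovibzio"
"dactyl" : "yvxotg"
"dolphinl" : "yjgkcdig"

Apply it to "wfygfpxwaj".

ratbaksrve

In each case the input is transformed by: shift every letter 5 places backward in the alphabet (wrapping around).
So "wfygfpxwaj" becomes "ratbaksrve".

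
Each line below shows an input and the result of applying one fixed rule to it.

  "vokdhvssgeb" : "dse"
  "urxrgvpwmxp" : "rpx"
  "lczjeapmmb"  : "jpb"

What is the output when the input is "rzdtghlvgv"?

tlv

The rule is to delete the first 3 characters, then keep one character in every 3, starting at position 1 (positions 1st, 4th, 7th, ...).
Working it through for "rzdtghlvgv": intermediate "tghlvgv", final "tlv".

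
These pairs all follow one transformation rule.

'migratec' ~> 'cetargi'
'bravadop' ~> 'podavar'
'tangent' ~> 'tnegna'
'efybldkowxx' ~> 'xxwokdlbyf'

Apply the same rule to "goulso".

The rule is to reverse the string, then delete the last character.
For "goulso" the result is "osluo".

osluo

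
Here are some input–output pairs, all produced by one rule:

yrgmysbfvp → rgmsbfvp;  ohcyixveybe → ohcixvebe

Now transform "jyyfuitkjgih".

jfuitkjgih

The transformation: remove every "y".
For "jyyfuitkjgih" the result is "jfuitkjgih".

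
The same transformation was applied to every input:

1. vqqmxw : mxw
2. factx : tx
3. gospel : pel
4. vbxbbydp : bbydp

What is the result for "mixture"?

Looking at the pairs, the operation is to delete the first 3 characters.
On "mixture" that produces "ture".

ture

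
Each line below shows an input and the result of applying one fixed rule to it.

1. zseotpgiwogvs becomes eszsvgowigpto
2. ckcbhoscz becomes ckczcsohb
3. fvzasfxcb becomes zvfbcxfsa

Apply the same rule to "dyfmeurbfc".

Looking at the pairs, the operation is to reverse the string, then move the last 3 characters to the front (rotate right by 3).
Applying both steps to "dyfmeurbfc": "cfbruemfyd", then "fydcfbruem".

fydcfbruem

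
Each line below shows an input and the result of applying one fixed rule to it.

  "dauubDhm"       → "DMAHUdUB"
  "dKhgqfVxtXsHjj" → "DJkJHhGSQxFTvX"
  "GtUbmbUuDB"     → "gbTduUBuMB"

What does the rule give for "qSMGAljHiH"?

QhsImhgJaL

Each output is the input with this applied: take characters alternately from the front and the back (1st, last, 2nd, 2nd-last, ...), then flip the case of every letter.
Starting from "qSMGAljHiH": after the first operation, "qHSiMHGjAl"; after the second, "QhsImhgJaL".
(Check on "dauubDhm": → "dmahuDub" → "DMAHUdUB" ✓)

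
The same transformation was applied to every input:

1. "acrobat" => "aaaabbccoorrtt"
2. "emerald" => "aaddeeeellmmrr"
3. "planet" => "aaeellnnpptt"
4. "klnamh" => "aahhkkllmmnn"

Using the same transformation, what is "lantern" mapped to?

In each case the input is transformed by: sort the characters into alphabetical order, then double every character.
On "lantern": the first step gives "aelnnrt", and the second then gives "aaeellnnnnrrtt".

aaeellnnnnrrtt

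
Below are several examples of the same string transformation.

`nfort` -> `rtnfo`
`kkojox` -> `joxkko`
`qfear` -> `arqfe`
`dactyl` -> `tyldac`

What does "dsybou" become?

boudsy

Rule — move the first 3 characters to the end (rotate left by 3).
For "dsybou" the result is "boudsy".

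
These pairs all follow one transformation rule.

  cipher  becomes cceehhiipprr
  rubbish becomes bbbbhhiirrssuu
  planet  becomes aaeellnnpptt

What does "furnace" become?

Each output is the input with this applied: double every character, then sort the characters into alphabetical order.
Starting from "furnace": after the first operation, "ffuurrnnaaccee"; after the second, "aacceeffnnrruu".

aacceeffnnrruu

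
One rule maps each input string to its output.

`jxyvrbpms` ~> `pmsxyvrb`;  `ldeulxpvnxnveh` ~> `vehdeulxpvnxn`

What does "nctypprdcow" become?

The rule is to delete the first character, then move the last 3 characters to the front (rotate right by 3).
Working it through for "nctypprdcow": intermediate "ctypprdcow", final "cowctypprd".
(Check on "ldeulxpvnxnveh": → "deulxpvnxnveh" → "vehdeulxpvnxn" ✓)

cowctypprd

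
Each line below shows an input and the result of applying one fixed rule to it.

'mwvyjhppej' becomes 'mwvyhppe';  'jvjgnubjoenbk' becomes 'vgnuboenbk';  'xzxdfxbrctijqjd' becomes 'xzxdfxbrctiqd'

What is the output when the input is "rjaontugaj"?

What's happening: remove every "j".
"rjaontugaj" → "raontuga".

raontuga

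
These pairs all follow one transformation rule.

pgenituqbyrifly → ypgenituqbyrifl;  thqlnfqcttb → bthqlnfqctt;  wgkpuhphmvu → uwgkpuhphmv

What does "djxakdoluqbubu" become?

udjxakdoluqbub

What's happening: move the last character to the front.
So "djxakdoluqbubu" becomes "udjxakdoluqbub".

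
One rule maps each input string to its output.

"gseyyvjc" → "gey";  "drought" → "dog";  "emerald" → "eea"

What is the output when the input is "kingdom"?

knd

Rule — keep every other character starting from the first (positions 1st, 3rd, 5th, ...), then delete the last character.
Applying both steps to "kingdom": "kndm", then "knd".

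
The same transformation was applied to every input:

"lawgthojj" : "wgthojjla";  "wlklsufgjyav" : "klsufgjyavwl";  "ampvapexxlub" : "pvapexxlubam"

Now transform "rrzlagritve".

The rule is to move the first 2 characters to the end (rotate left by 2).
"rrzlagritve" → "zlagritverr".

zlagritverr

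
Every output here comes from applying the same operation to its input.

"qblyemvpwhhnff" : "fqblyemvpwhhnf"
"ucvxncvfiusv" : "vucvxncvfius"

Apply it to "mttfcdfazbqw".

The rule is to move the last character to the front.
Applying that to "mttfcdfazbqw" gives "wmttfcdfazbq".

wmttfcdfazbq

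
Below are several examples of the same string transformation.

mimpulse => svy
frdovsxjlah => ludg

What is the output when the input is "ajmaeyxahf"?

In each case the input is transformed by: shift every letter 6 places forward in the alphabet (wrapping around), then keep one character in every 3, starting at position 1 (positions 1st, 4th, 7th, ...).
"ajmaeyxahf" → "gpsgkedgnl" → "ggdl".

ggdl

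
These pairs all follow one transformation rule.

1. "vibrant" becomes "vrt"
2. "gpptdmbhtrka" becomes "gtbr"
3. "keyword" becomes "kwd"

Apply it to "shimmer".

smr

In each case the input is transformed by: keep one character in every 3, starting at position 1 (positions 1st, 4th, 7th, ...).
"shimmer" → "smr".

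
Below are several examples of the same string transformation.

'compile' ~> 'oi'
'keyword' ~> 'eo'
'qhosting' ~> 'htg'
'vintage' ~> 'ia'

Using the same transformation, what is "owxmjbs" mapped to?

wj

Rule — keep one character in every 3, starting at position 2 (positions 2nd, 5th, 8th, ...).
Doing the same to "owxmjbs": "wj".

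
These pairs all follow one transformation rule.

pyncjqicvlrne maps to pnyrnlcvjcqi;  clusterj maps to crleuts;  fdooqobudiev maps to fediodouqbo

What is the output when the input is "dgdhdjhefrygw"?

What's happening: delete the last character, then take characters alternately from the front and the back (1st, last, 2nd, 2nd-last, ...).
"dgdhdjhefrygw" → "dgdhdjhefryg" → "dggydrhfdejh".

dggydrhfdejh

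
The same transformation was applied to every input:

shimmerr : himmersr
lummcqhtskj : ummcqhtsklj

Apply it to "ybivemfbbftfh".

The transformation: swap the first and last characters, then move the first character to the end.
Working it through for "ybivemfbbftfh": intermediate "hbivemfbbftfy", final "bivemfbbftfyh".

bivemfbbftfyh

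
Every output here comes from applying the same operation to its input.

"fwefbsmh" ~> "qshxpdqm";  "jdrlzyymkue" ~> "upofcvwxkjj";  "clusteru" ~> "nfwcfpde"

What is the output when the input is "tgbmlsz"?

ekrdmwx

What's happening: take characters alternately from the front and the back (1st, last, 2nd, 2nd-last, ...), then shift every letter 11 places forward in the alphabet (wrapping around).
Working it through for "tgbmlsz": intermediate "tzgsblm", final "ekrdmwx".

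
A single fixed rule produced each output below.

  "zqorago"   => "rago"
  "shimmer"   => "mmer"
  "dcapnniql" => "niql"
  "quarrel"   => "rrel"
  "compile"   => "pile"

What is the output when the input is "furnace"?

nace

What's happening: keep only the last 4 characters.
So "furnace" becomes "nace".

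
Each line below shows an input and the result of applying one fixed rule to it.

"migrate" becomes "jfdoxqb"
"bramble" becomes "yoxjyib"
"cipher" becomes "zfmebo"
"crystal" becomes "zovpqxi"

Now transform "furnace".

crokxzb

What's happening: shift every letter 3 places backward in the alphabet (wrapping around).
For "furnace" the result is "crokxzb".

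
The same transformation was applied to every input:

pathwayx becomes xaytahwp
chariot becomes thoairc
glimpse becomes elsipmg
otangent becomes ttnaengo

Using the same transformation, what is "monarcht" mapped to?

The transformation: take characters alternately from the front and the back (1st, last, 2nd, 2nd-last, ...), then move the first character to the end.
Starting from "monarcht": after the first operation, "mtohncar"; after the second, "tohncarm".

tohncarm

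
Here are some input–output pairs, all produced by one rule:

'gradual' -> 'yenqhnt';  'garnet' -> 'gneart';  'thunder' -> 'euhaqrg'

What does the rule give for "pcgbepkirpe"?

rptorcxvecc

Looking at the pairs, the operation is to swap the first and last characters, then shift every letter 13 places forward in the alphabet (wrapping around) — i.e. ROT13.
For "pcgbepkirpe" the result is "rptorcxvecc".
(Check on "gradual": → "lraduag" → "yenqhnt" ✓)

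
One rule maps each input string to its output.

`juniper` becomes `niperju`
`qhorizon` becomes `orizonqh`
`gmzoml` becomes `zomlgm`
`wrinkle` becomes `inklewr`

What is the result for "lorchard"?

Each output is the input with this applied: move the first 2 characters to the end (rotate left by 2).
"lorchard" → "rchardlo".

rchardlo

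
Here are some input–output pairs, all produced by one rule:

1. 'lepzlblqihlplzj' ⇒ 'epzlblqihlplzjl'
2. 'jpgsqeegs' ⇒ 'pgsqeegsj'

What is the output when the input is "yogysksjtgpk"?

ogysksjtgpky

Each output is the input with this applied: move the first character to the end.
Doing the same to "yogysksjtgpk": "ogysksjtgpky".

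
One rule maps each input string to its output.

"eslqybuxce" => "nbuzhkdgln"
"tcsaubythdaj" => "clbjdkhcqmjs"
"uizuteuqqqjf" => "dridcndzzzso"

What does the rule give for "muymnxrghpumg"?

vdhvwgapqydvp

Looking at the pairs, the operation is to shift every letter 9 places forward in the alphabet (wrapping around).
Applying that to "muymnxrghpumg" gives "vdhvwgapqydvp".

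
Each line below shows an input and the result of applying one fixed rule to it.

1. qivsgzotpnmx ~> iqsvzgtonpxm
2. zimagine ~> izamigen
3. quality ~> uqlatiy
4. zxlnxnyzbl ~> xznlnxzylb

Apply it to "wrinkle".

rwnilke

Each output is the input with this applied: swap each adjacent pair of characters (1↔2, 3↔4, ...).
So "wrinkle" becomes "rwnilke".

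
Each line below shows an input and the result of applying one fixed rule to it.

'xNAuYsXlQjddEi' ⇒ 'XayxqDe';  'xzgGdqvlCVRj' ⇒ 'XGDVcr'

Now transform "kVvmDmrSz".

KVdRZ

Each output is the input with this applied: keep every other character starting from the first (positions 1st, 3rd, 5th, ...), then flip the case of every letter.
Starting from "kVvmDmrSz": after the first operation, "kvDrz"; after the second, "KVdRZ".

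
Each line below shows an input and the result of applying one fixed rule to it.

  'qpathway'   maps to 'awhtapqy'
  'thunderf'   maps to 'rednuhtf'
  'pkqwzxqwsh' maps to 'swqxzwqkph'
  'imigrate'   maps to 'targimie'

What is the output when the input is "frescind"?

Looking at the pairs, the operation is to reverse the string, then move the first character to the end.
On "frescind": the first step gives "dnicserf", and the second then gives "nicserfd".

nicserfd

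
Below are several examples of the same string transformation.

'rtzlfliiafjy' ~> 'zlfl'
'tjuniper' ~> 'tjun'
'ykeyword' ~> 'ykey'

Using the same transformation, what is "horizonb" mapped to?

What's happening: swap the front and back halves of the string, then keep only the last 4 characters.
Applying both steps to "horizonb": "zonbhori", then "hori".

hori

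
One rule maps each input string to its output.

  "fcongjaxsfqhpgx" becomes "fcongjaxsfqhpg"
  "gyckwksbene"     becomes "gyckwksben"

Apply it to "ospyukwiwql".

ospyukwiwq

The transformation: delete the last character.
Doing the same to "ospyukwiwql": "ospyukwiwq".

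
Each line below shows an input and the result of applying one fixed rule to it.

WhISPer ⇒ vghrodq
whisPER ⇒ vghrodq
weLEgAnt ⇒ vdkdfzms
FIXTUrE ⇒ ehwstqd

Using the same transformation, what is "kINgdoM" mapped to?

What's happening: shift every letter 1 place backward in the alphabet (wrapping around), then convert every letter to lowercase.
"kINgdoM" → "jHMfcnL" → "jhmfcnl".
(Check on "whisPER": → "vghrODQ" → "vghrodq" ✓)

jhmfcnl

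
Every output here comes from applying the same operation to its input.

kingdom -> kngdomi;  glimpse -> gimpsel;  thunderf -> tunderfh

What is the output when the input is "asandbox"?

aandboxs

In each case the input is transformed by: move the first character to the end, then swap the first and last characters.
On "asandbox" that produces "aandboxs".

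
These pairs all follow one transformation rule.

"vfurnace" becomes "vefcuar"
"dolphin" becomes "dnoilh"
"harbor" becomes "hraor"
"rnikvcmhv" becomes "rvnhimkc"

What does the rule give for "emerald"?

Rule — take characters alternately from the front and the back (1st, last, 2nd, 2nd-last, ...), then delete the last character.
Starting from "emerald": after the first operation, "edmlear"; after the second, "edmlea".

edmlea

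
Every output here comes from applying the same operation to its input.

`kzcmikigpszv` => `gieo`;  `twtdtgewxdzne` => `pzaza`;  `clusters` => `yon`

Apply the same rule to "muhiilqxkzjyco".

What's happening: keep one character in every 3, starting at position 1 (positions 1st, 4th, 7th, ...), then shift every letter 4 places backward in the alphabet (wrapping around).
"muhiilqxkzjyco" → "miqzc" → "iemvy".

iemvy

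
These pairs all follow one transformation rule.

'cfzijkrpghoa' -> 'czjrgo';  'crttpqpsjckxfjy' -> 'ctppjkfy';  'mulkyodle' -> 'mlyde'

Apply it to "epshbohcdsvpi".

esbhdvi

What's happening: keep every other character starting from the first (positions 1st, 3rd, 5th, ...).
For "epshbohcdsvpi" the result is "esbhdvi".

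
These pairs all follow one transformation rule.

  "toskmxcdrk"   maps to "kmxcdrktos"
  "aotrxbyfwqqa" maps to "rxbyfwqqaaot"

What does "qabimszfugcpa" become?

Each output is the input with this applied: move the first 3 characters to the end (rotate left by 3).
"qabimszfugcpa" → "imszfugcpaqab".

imszfugcpaqab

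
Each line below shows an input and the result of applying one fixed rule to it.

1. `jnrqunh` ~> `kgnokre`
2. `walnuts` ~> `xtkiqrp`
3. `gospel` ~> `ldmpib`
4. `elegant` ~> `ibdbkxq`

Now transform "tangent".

xqdkkbq

Rule — swap each adjacent pair of characters (1↔2, 3↔4, ...), then shift every letter 3 places backward in the alphabet (wrapping around).
For "tangent", step one produces "atgnnet"; step two turns that into "xqdkkbq".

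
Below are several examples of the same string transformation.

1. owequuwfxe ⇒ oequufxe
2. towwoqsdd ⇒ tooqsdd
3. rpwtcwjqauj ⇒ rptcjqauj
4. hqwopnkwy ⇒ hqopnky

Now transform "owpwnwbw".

The pattern: remove every "w".
"owpwnwbw" → "opnb".

opnb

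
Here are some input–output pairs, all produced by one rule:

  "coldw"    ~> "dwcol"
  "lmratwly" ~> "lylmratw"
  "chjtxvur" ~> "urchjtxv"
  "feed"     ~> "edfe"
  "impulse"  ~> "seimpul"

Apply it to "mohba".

bamoh

The transformation: move the last 2 characters to the front (rotate right by 2).
On "mohba" that produces "bamoh".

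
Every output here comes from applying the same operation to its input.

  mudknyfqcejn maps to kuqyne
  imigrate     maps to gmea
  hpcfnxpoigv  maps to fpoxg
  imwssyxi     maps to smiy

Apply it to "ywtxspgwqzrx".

xwwpxz

Rule — keep every other character starting from the second (positions 2nd, 4th, 6th, ...), then swap each adjacent pair of characters (1↔2, 3↔4, ...).
"ywtxspgwqzrx" → "wxpwzx" → "xwwpxz".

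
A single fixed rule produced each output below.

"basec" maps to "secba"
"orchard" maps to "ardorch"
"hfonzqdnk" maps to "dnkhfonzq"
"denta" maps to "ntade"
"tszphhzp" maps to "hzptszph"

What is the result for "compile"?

ilecomp

The rule is to move the last 3 characters to the front (rotate right by 3).
So "compile" becomes "ilecomp".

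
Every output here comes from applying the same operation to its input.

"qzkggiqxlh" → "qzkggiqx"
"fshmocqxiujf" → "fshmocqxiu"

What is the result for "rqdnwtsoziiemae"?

Rule — delete the last 2 characters.
For "rqdnwtsoziiemae" the result is "rqdnwtsoziiem".

rqdnwtsoziiem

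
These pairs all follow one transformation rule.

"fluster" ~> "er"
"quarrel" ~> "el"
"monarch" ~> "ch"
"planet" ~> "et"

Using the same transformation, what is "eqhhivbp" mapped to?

bp

The rule is to keep only the last 2 characters.
So "eqhhivbp" becomes "bp".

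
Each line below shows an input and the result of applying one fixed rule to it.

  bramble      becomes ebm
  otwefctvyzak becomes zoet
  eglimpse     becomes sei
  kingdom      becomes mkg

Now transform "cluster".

rcs

What's happening: keep one character in every 3, starting at position 1 (positions 1st, 4th, 7th, ...), then move the last character to the front.
Starting from "cluster": after the first operation, "csr"; after the second, "rcs".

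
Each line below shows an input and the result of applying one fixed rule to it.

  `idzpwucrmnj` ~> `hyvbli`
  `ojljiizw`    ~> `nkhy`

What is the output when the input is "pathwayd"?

The rule is to keep every other character starting from the first (positions 1st, 3rd, 5th, ...), then shift every letter 1 place backward in the alphabet (wrapping around).
Starting from "pathwayd": after the first operation, "ptwy"; after the second, "osvx".

osvx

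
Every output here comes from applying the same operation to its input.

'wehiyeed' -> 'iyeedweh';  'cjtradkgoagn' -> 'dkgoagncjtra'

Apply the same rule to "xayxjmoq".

xjmoqxay

Looking at the pairs, the operation is to swap the front and back halves of the string, then move the last character to the front.
For "xayxjmoq", step one produces "jmoqxayx"; step two turns that into "xjmoqxay".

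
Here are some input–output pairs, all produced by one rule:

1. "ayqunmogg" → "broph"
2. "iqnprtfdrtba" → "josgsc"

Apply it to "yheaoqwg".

zfpx

The rule is to keep every other character starting from the first (positions 1st, 3rd, 5th, ...), then shift every letter 1 place forward in the alphabet (wrapping around).
"yheaoqwg" → "yeow" → "zfpx".
(Check on "ayqunmogg": → "aqnog" → "broph" ✓)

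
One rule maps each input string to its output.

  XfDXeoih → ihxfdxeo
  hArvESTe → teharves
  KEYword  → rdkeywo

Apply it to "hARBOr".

The transformation: move the last 2 characters to the front (rotate right by 2), then convert every letter to lowercase.
On "hARBOr": the first step gives "OrhARB", and the second then gives "orharb".

orharb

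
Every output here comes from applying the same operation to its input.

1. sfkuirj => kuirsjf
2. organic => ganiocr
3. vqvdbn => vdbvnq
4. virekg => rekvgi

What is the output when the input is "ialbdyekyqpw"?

lbdyekyqpiwa

In each case the input is transformed by: swap the first and last characters, then move the first 2 characters to the end (rotate left by 2).
Applying both steps to "ialbdyekyqpw": "walbdyekyqpi", then "lbdyekyqpiwa".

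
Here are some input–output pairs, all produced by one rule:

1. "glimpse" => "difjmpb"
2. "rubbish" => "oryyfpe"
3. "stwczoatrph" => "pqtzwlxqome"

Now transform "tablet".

qxyibq

The transformation: shift every letter 3 places backward in the alphabet (wrapping around).
For "tablet" the result is "qxyibq".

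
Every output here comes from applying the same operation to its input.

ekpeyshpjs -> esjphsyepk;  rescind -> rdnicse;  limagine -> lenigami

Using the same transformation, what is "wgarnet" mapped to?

The transformation: reverse the string, then move the last character to the front.
Working it through for "wgarnet": intermediate "tenragw", final "wtenrag".

wtenrag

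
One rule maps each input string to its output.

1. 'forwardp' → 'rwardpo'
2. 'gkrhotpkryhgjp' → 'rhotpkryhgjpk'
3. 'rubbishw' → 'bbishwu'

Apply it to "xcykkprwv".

What's happening: delete the first character, then move the first character to the end.
Applying both steps to "xcykkprwv": "cykkprwv", then "ykkprwvc".
(Check on "forwardp": → "orwardp" → "rwardpo" ✓)

ykkprwvc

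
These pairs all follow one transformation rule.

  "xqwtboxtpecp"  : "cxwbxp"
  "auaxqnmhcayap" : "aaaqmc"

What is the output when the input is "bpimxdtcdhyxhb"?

hbixtdy

The rule is to move the last 3 characters to the front (rotate right by 3), then keep every other character starting from the second (positions 2nd, 4th, 6th, ...).
For "bpimxdtcdhyxhb", step one produces "xhbbpimxdtcdhy"; step two turns that into "hbixtdy".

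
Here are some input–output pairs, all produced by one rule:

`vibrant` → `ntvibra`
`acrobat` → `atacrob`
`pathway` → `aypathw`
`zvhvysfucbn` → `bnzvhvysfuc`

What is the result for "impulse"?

The pattern: move the last 2 characters to the front (rotate right by 2).
Doing the same to "impulse": "seimpul".

seimpul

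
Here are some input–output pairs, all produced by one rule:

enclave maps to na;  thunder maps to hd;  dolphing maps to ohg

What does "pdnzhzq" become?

Rule — keep one character in every 3, starting at position 2 (positions 2nd, 5th, 8th, ...).
Doing the same to "pdnzhzq": "dh".

dh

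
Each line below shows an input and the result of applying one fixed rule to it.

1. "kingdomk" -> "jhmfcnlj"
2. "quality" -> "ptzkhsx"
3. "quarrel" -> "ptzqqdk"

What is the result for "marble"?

The transformation: shift every letter 1 place backward in the alphabet (wrapping around).
So "marble" becomes "lzqakd".

lzqakd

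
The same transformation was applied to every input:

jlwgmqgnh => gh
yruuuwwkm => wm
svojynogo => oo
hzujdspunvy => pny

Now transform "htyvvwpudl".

pd

In each case the input is transformed by: keep every other character starting from the first (positions 1st, 3rd, 5th, ...), then delete the first 3 characters.
For "htyvvwpudl", step one produces "hyvpd"; step two turns that into "pd".
(Check on "hzujdspunvy": → "hudpny" → "pny" ✓)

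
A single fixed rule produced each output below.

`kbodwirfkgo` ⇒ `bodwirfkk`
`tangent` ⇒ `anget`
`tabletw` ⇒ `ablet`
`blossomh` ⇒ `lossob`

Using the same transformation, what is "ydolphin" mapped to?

dolphy

In each case the input is transformed by: delete the last 2 characters, then move the first character to the end.
Working it through for "ydolphin": intermediate "ydolph", final "dolphy".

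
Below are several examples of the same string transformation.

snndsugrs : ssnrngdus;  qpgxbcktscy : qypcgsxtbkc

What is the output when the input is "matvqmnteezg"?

mgazteveqtmn

Rule — take characters alternately from the front and the back (1st, last, 2nd, 2nd-last, ...).
So "matvqmnteezg" becomes "mgazteveqtmn".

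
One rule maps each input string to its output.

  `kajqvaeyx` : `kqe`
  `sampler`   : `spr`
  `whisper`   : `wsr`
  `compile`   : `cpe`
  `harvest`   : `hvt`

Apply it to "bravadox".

bvo

What's happening: keep one character in every 3, starting at position 1 (positions 1st, 4th, 7th, ...).
Doing the same to "bravadox": "bvo".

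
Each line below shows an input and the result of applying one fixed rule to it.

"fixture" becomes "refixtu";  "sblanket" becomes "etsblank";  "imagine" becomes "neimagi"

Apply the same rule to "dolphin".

In each case the input is transformed by: move the last 2 characters to the front (rotate right by 2).
So "dolphin" becomes "indolph".

indolph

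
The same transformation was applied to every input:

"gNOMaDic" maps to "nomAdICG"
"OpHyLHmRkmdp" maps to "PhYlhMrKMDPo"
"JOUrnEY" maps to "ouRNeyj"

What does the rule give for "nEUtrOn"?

Rule — flip the case of every letter, then move the first character to the end.
"nEUtrOn" → "NeuTRoN" → "euTRoNN".

euTRoNN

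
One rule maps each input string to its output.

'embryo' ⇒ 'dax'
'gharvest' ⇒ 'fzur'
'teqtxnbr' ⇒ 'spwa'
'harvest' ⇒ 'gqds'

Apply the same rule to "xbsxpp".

The pattern: shift every letter 1 place backward in the alphabet (wrapping around), then keep every other character starting from the first (positions 1st, 3rd, 5th, ...).
"xbsxpp" → "warwoo" → "wro".

wro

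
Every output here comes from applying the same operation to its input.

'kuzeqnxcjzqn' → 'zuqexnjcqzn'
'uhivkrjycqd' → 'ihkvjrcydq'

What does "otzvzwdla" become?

ztzvdwal

Rule — delete the first character, then swap each adjacent pair of characters (1↔2, 3↔4, ...).
Applying both steps to "otzvzwdla": "tzvzwdla", then "ztzvdwal".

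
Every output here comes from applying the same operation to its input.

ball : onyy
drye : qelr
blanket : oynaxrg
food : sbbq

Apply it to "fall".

snyy

The pattern: shift every letter 13 places forward in the alphabet (wrapping around) — i.e. ROT13.
Applying that to "fall" gives "snyy".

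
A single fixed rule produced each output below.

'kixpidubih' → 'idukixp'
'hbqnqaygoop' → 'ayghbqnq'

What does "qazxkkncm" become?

xkkqaz

The pattern: delete the last 3 characters, then move the last 3 characters to the front (rotate right by 3).
Applying both steps to "qazxkkncm": "qazxkk", then "xkkqaz".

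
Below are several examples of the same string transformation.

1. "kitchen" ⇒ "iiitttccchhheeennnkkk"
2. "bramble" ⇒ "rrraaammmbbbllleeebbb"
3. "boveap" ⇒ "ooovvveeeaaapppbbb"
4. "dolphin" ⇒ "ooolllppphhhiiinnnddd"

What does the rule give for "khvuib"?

Rule — move the first character to the end, then repeat every character 3 times.
"khvuib" → "hvuibk" → "hhhvvvuuuiiibbbkkk".
(Check on "boveap": → "oveapb" → "ooovvveeeaaapppbbb" ✓)

hhhvvvuuuiiibbbkkk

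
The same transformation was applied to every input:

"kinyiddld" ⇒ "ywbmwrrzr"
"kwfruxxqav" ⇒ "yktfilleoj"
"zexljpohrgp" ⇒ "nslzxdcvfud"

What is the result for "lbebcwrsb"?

zpspqkfgp

The transformation: shift every letter 12 places backward in the alphabet (wrapping around).
So "lbebcwrsb" becomes "zpspqkfgp".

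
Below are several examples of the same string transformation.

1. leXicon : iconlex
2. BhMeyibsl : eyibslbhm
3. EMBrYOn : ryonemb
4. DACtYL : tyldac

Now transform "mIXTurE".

turemix

The rule is to move the first 3 characters to the end (rotate left by 3), then convert every letter to lowercase.
Applying that to "mIXTurE" gives "turemix".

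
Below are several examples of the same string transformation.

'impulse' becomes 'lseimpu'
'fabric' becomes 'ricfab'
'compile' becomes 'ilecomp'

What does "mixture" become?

Each output is the input with this applied: move the last 3 characters to the front (rotate right by 3).
Applying that to "mixture" gives "uremixt".

uremixt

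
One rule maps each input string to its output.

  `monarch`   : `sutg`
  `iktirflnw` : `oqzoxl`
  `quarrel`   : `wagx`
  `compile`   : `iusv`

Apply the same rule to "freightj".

The transformation: delete the last 3 characters, then shift every letter 6 places forward in the alphabet (wrapping around).
Applying that to "freightj" gives "lxkom".

lxkom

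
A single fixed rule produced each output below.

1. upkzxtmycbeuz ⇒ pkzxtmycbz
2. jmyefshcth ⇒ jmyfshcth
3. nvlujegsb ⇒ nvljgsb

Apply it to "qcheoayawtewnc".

qchywtwnc

Each output is the input with this applied: remove every vowel.
"qcheoayawtewnc" → "qchywtwnc".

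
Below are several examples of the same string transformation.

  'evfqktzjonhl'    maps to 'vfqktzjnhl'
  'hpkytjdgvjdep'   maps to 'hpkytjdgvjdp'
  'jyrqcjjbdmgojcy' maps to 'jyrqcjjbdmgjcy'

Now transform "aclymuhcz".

clymhcz

Rule — remove every vowel.
So "aclymuhcz" becomes "clymhcz".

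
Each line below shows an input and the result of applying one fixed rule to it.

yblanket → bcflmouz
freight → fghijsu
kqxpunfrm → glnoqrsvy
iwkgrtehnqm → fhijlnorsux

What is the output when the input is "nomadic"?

bdejnop

Rule — sort the characters into alphabetical order, then shift every letter 1 place forward in the alphabet (wrapping around).
Working it through for "nomadic": intermediate "acdimno", final "bdejnop".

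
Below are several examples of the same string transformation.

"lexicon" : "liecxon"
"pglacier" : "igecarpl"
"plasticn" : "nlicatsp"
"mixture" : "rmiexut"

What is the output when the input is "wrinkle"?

lkiewrn

In each case the input is transformed by: sort the characters into reverse alphabetical order, then move the first 3 characters to the end (rotate left by 3).
Working it through for "wrinkle": intermediate "wrnlkie", final "lkiewrn".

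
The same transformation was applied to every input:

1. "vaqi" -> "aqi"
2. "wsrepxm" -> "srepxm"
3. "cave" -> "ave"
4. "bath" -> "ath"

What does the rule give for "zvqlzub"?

vqlzub

Rule — delete the first character.
On "zvqlzub" that produces "vqlzub".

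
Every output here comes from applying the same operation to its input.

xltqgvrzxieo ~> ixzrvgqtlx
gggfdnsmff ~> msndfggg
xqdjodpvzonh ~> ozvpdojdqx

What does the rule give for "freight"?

gierf

Looking at the pairs, the operation is to reverse the string, then delete the first 2 characters.
Working it through for "freight": intermediate "thgierf", final "gierf".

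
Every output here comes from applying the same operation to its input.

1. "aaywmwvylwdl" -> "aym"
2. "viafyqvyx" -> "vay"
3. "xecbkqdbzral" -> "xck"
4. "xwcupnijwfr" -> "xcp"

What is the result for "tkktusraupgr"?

Each output is the input with this applied: keep every other character starting from the first (positions 1st, 3rd, 5th, ...), then keep only the first 3 characters.
Applying both steps to "tkktusraupgr": "tkurug", then "tku".

tku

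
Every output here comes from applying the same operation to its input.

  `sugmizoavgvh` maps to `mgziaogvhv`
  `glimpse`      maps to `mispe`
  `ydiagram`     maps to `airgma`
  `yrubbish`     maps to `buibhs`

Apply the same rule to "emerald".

The transformation: delete the first 2 characters, then swap each adjacent pair of characters (1↔2, 3↔4, ...).
Applying both steps to "emerald": "erald", then "relad".

relad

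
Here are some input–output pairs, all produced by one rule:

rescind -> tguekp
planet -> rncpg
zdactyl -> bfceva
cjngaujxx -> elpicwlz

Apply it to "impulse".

korwnu

The transformation: delete the last character, then shift every letter 2 places forward in the alphabet (wrapping around).
On "impulse": the first step gives "impuls", and the second then gives "korwnu".
(Check on "zdactyl": → "zdacty" → "bfceva" ✓)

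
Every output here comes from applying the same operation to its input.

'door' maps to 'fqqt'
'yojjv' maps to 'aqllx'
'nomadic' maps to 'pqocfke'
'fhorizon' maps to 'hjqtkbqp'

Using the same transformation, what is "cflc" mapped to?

ehne

The rule is to shift every letter 2 places forward in the alphabet (wrapping around).
Doing the same to "cflc": "ehne".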